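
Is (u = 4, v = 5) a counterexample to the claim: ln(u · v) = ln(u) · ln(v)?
Yes

Substituting u = 4, v = 5:
LHS = ln(4 · 5) = ln(20) ≈ 2.996
RHS = ln(4) · ln(5) ≈ 2.231

Since LHS ≠ RHS, this pair disproves the claim.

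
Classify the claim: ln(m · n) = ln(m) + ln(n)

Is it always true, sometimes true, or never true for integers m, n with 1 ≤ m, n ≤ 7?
Always true

The identity holds for every pair in the range. For instance at (m, n) = (4, 4): both sides equal ln(16) ≈ 2.773.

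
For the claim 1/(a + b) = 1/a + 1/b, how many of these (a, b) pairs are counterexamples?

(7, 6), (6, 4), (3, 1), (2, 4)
Testing each pair:
(7, 6): LHS = 1/13, RHS = 13/42 → counterexample
(6, 4): LHS = 1/10, RHS = 5/12 → counterexample
(3, 1): LHS = 1/4, RHS = 4/3 → counterexample
(2, 4): LHS = 1/6, RHS = 3/4 → counterexample

That makes 4 counterexamples.

Answer: 4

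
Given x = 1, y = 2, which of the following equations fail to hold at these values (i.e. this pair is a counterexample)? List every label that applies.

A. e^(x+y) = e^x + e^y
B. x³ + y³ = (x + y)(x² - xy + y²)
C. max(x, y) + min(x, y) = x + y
A

Evaluating each claim at the given values:
A. LHS = e^3 ≈ 20.09, RHS = e + e^2 ≈ 10.11 → fails here (LHS ≠ RHS)
B. LHS = 9, RHS = 9 → holds here (LHS = RHS)
C. LHS = 3, RHS = 3 → holds here (LHS = RHS)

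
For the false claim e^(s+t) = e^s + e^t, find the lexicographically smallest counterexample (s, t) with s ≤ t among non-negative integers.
Substituting (0, 0) into the claim:
LHS = e^(0+0) = 1
RHS = e^0 + e^0 = 2

Since LHS ≠ RHS, this pair disproves the claim, and no lexicographically smaller pair (s ≤ t, non-negative integers) does.

For instance (0, 3) is also a counterexample (LHS = e^3 ≈ 20.09, RHS = 1 + e^3 ≈ 21.09), but it's lexicographically larger.

Answer: (s, t) = (0, 0)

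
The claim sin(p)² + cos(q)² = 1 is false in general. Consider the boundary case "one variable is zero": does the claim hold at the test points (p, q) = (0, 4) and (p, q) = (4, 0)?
At (0, 4): LHS = cos(4)² ≈ 0.4272 ≠ RHS = 1
At (4, 0): LHS = sin(4)² + 1 ≈ 1.573 ≠ RHS = 1

Answer: No, fails at both test points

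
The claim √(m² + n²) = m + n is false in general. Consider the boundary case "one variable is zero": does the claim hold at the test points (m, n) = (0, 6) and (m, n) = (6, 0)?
At (0, 6): LHS = 6, RHS = 6 → equal
At (6, 0): LHS = 6, RHS = 6 → equal

So the claim does hold at both of these boundary points, even though it is not an identity.

Answer: Yes, holds at both test points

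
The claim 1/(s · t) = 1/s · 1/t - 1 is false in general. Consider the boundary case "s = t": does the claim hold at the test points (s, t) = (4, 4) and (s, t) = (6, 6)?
No, fails at both test points

At (4, 4): LHS = 1/16 ≠ RHS = -15/16
At (6, 6): LHS = 1/36 ≠ RHS = -35/36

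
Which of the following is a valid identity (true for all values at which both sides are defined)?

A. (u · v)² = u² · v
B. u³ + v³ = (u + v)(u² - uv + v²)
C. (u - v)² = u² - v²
A: fails at (3, 4) — LHS = 144, RHS = 36.
B: holds — e.g. at (4, 6), both sides equal 280.
C: fails at (4, 5) — LHS = 1, RHS = -9.

Answer: B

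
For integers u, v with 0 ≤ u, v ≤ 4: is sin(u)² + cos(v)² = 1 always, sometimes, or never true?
It holds at (u, v) = (2, 2) (both sides equal 1), but fails at (u, v) = (1, 2) (LHS = cos(2)² + sin(1)² ≈ 0.8813, RHS = 1).

Answer: Sometimes true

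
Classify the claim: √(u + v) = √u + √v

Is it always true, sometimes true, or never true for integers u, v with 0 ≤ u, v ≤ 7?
It holds at (u, v) = (0, 3) (both sides equal √(3) ≈ 1.732), but fails at (u, v) = (5, 5) (LHS = √(10) ≈ 3.162, RHS = 2·√(5) ≈ 4.472).

Answer: Sometimes true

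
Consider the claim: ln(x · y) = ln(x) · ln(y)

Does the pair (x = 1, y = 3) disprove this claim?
Substituting x = 1, y = 3:
LHS = ln(1 · 3) = ln(3) ≈ 1.099
RHS = ln(1) · ln(3) = 0

Since LHS ≠ RHS, this pair disproves the claim.

Answer: Yes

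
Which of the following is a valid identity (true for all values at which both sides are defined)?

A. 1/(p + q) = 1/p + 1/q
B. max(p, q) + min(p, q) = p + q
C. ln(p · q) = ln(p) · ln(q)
B

A: fails at (4, 4) — LHS = 1/8, RHS = 1/2.
B: holds — e.g. at (1, 1), both sides equal 2.
C: fails at (4, 5) — LHS = ln(20) ≈ 2.996, RHS = ln(4)·ln(5) ≈ 2.231.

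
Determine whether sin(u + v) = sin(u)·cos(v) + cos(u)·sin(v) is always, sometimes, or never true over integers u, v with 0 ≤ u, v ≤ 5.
The identity holds for every pair in the range. For instance at (u, v) = (4, 3): both sides equal sin(7) ≈ 0.657.

Answer: Always true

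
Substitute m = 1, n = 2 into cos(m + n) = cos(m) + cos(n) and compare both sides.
LHS = cos(1 + 2) = cos(3) ≈ -0.99
RHS = cos(1) + cos(2) ≈ 0.1242

LHS ≠ RHS (they differ by about 1.114), so the equation does not hold here.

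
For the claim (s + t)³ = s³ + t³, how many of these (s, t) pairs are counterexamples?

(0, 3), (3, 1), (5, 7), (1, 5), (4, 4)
4

Testing each pair:
(0, 3): LHS = 27, RHS = 27 → satisfies claim
(3, 1): LHS = 64, RHS = 28 → counterexample
(5, 7): LHS = 1728, RHS = 468 → counterexample
(1, 5): LHS = 216, RHS = 126 → counterexample
(4, 4): LHS = 512, RHS = 128 → counterexample

That makes 4 counterexamples.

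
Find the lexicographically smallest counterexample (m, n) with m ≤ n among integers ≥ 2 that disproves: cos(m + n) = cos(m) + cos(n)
(m, n) = (2, 2)

Substituting (2, 2) into the claim:
LHS = cos(2 + 2) = cos(4) ≈ -0.6536
RHS = cos(2) + cos(2) = 2·cos(2) ≈ -0.8323

Since LHS ≠ RHS, this pair disproves the claim, and no lexicographically smaller pair (m ≤ n, integers ≥ 2) does.

For instance (4, 8) is also a counterexample (LHS = cos(12) ≈ 0.8439, RHS = cos(4) + cos(8) ≈ -0.7991), but it's lexicographically larger.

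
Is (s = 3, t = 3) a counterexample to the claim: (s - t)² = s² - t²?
Substituting s = 3, t = 3:
LHS = (3 - 3)² = 0
RHS = 3² - 3² = 0

The sides agree, so this pair does not disprove the claim.

Answer: No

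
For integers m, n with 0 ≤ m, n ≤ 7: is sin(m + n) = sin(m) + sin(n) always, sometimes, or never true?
Sometimes true

It holds at (m, n) = (0, 5) (both sides equal sin(5) ≈ -0.9589), but fails at (m, n) = (3, 2) (LHS = sin(5) ≈ -0.9589, RHS = sin(3) + sin(2) ≈ 1.05).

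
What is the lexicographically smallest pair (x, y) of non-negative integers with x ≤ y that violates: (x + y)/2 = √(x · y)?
(x, y) = (0, 1)

Substituting (0, 1) into the claim:
LHS = (0 + 1)/2 = 1/2
RHS = √(0 · 1) = 0

Since LHS ≠ RHS, this pair disproves the claim, and no lexicographically smaller pair (x ≤ y, non-negative integers) does.

For instance (1, 6) is also a counterexample (LHS = 7/2, RHS = √(6) ≈ 2.449), but it's lexicographically larger.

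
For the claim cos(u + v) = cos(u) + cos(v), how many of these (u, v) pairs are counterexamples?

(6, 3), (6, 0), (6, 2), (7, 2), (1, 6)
Testing each pair:
(6, 3): LHS = cos(9) ≈ -0.9111, RHS = cos(3) + cos(6) ≈ -0.02982 → counterexample
(6, 0): LHS = cos(6) ≈ 0.9602, RHS = cos(6) + 1 ≈ 1.96 → counterexample
(6, 2): LHS = cos(8) ≈ -0.1455, RHS = cos(2) + cos(6) ≈ 0.544 → counterexample
(7, 2): LHS = cos(9) ≈ -0.9111, RHS = cos(2) + cos(7) ≈ 0.3378 → counterexample
(1, 6): LHS = cos(7) ≈ 0.7539, RHS = cos(1) + cos(6) ≈ 1.5 → counterexample

That makes 5 counterexamples.

Answer: 5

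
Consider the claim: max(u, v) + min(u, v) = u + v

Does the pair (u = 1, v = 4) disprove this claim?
No

Substituting u = 1, v = 4:
LHS = max(1, 4) + min(1, 4) = 5
RHS = 1 + 4 = 5

The sides agree, so this pair does not disprove the claim.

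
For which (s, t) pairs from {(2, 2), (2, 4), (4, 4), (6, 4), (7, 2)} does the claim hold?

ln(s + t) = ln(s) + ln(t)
(2, 2)

Testing each pair:
(2, 2): LHS = ln(4) ≈ 1.386, RHS = 2·ln(2) ≈ 1.386 → holds
(2, 4): LHS = ln(6) ≈ 1.792, RHS = ln(2) + ln(4) ≈ 2.079 → fails
(4, 4): LHS = ln(8) ≈ 2.079, RHS = 2·ln(4) ≈ 2.773 → fails
(6, 4): LHS = ln(10) ≈ 2.303, RHS = ln(4) + ln(6) ≈ 3.178 → fails
(7, 2): LHS = ln(9) ≈ 2.197, RHS = ln(2) + ln(7) ≈ 2.639 → fails

1 of 5 pairs satisfies the claim.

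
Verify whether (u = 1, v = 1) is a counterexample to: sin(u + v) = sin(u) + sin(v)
Yes

Substituting u = 1, v = 1:
LHS = sin(1 + 1) = sin(2) ≈ 0.9093
RHS = sin(1) + sin(1) = 2·sin(1) ≈ 1.683

Since LHS ≠ RHS, this pair disproves the claim.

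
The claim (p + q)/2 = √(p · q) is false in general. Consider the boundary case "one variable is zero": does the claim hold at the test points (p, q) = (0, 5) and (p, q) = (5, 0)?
At (0, 5): LHS = 5/2 ≠ RHS = 0
At (5, 0): LHS = 5/2 ≠ RHS = 0

Answer: No, fails at both test points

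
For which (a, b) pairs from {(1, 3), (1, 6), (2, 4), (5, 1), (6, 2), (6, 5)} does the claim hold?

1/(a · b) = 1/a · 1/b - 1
None

Testing each pair:
(1, 3): LHS = 1/3, RHS = -2/3 → fails
(1, 6): LHS = 1/6, RHS = -5/6 → fails
(2, 4): LHS = 1/8, RHS = -7/8 → fails
(5, 1): LHS = 1/5, RHS = -4/5 → fails
(6, 2): LHS = 1/12, RHS = -11/12 → fails
(6, 5): LHS = 1/30, RHS = -29/30 → fails

No pair satisfies the claim.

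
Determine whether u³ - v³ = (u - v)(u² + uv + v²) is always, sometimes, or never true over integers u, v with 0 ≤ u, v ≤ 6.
The identity holds for every pair in the range. For instance at (u, v) = (2, 5): both sides equal -117.

Answer: Always true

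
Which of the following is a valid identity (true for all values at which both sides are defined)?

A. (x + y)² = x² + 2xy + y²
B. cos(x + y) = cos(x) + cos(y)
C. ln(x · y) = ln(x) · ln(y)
A: holds — e.g. at (4, 4), both sides equal 64.
B: fails at (5, 5) — LHS = cos(10) ≈ -0.8391, RHS = 2·cos(5) ≈ 0.5673.
C: fails at (3, 5) — LHS = ln(15) ≈ 2.708, RHS = ln(3)·ln(5) ≈ 1.768.

Answer: A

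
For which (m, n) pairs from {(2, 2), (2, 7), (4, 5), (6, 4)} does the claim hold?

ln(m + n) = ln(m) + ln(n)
(2, 2)

Testing each pair:
(2, 2): LHS = ln(4) ≈ 1.386, RHS = 2·ln(2) ≈ 1.386 → holds
(2, 7): LHS = ln(9) ≈ 2.197, RHS = ln(2) + ln(7) ≈ 2.639 → fails
(4, 5): LHS = ln(9) ≈ 2.197, RHS = ln(4) + ln(5) ≈ 2.996 → fails
(6, 4): LHS = ln(10) ≈ 2.303, RHS = ln(4) + ln(6) ≈ 3.178 → fails

1 of 4 pairs satisfies the claim.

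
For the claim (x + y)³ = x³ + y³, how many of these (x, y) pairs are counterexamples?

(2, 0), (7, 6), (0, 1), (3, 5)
Testing each pair:
(2, 0): LHS = 8, RHS = 8 → satisfies claim
(7, 6): LHS = 2197, RHS = 559 → counterexample
(0, 1): LHS = 1, RHS = 1 → satisfies claim
(3, 5): LHS = 512, RHS = 152 → counterexample

That makes 2 counterexamples.

Answer: 2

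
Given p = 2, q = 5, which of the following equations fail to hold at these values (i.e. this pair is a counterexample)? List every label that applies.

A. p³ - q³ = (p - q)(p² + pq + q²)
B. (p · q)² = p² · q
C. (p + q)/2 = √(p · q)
B, C

Evaluating each claim at the given values:
A. LHS = -117, RHS = -117 → holds here (LHS = RHS)
B. LHS = 100, RHS = 20 → fails here (LHS ≠ RHS)
C. LHS = 7/2, RHS = √(10) ≈ 3.162 → fails here (LHS ≠ RHS)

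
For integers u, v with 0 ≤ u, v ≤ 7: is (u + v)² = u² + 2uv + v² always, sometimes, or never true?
Always true

The identity holds for every pair in the range. For instance at (u, v) = (5, 0): both sides equal 25.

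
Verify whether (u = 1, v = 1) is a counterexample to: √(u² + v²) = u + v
Substituting u = 1, v = 1:
LHS = √(1² + 1²) = √(2) ≈ 1.414
RHS = 1 + 1 = 2

Since LHS ≠ RHS, this pair disproves the claim.

Answer: Yes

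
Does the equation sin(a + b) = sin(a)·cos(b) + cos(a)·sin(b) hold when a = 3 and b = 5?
Substituting a = 3, b = 5:

LHS = sin(3 + 5) = sin(8) ≈ 0.9894
RHS = sin(3)·cos(5) + cos(3)·sin(5) = sin(3)·cos(5) + sin(5)·cos(3) ≈ 0.9894

LHS = RHS, so the equation holds at this point.

Answer: Holds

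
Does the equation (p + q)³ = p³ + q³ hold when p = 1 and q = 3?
Substituting p = 1, q = 3:

LHS = (1 + 3)³ = 64
RHS = 1³ + 3³ = 28

LHS ≠ RHS, so the equation does not hold at this point.

Answer: Fails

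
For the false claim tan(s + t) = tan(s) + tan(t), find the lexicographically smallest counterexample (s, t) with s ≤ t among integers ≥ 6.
Substituting (6, 6) into the claim:
LHS = tan(6 + 6) = tan(12) ≈ -0.6359
RHS = tan(6) + tan(6) = 2·tan(6) ≈ -0.582

Since LHS ≠ RHS, this pair disproves the claim, and no lexicographically smaller pair (s ≤ t, integers ≥ 6) does.

For instance (12, 13) is also a counterexample (LHS = tan(25) ≈ -0.1335, RHS = tan(12) + tan(13) ≈ -0.1728), but it's lexicographically larger.

Answer: (s, t) = (6, 6)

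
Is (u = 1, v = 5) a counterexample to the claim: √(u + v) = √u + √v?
Substituting u = 1, v = 5:
LHS = √(1 + 5) = √(6) ≈ 2.449
RHS = √1 + √5 = 1 + √(5) ≈ 3.236

Since LHS ≠ RHS, this pair disproves the claim.

Answer: Yes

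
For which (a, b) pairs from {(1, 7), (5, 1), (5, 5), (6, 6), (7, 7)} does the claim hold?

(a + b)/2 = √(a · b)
Testing each pair:
(1, 7): LHS = 4, RHS = √(7) ≈ 2.646 → fails
(5, 1): LHS = 3, RHS = √(5) ≈ 2.236 → fails
(5, 5): LHS = 5, RHS = 5 → holds
(6, 6): LHS = 6, RHS = 6 → holds
(7, 7): LHS = 7, RHS = 7 → holds

3 of 5 pairs satisfy the claim.

Answer: (5, 5), (6, 6), (7, 7)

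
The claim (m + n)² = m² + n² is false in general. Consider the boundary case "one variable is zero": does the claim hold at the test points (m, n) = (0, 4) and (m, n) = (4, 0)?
Yes, holds at both test points

At (0, 4): LHS = 16, RHS = 16 → equal
At (4, 0): LHS = 16, RHS = 16 → equal

So the claim does hold at both of these boundary points, even though it is not an identity.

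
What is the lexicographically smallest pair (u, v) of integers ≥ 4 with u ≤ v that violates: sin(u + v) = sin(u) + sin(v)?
(u, v) = (4, 4)

Substituting (4, 4) into the claim:
LHS = sin(4 + 4) = sin(8) ≈ 0.9894
RHS = sin(4) + sin(4) = 2·sin(4) ≈ -1.514

Since LHS ≠ RHS, this pair disproves the claim, and no lexicographically smaller pair (u ≤ v, integers ≥ 4) does.

For instance (5, 10) is also a counterexample (LHS = sin(15) ≈ 0.6503, RHS = sin(5) + sin(10) ≈ -1.503), but it's lexicographically larger.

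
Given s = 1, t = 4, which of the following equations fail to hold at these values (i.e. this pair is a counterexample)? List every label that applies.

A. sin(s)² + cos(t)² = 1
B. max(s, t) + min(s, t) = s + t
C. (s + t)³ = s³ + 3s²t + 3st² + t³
Evaluating each claim at the given values:
A. LHS = cos(4)² + sin(1)² ≈ 1.135, RHS = 1 → fails here (LHS ≠ RHS)
B. LHS = 5, RHS = 5 → holds here (LHS = RHS)
C. LHS = 125, RHS = 125 → holds here (LHS = RHS)

Answer: A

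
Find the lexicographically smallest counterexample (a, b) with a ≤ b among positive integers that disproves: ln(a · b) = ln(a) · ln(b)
At (1, 1): both sides equal 0, so it holds there.

Substituting (1, 2) into the claim:
LHS = ln(1 · 2) = ln(2) ≈ 0.6931
RHS = ln(1) · ln(2) = 0

Since LHS ≠ RHS, this pair disproves the claim, and no lexicographically smaller pair (a ≤ b, positive integers) does.

For instance (5, 5) is also a counterexample (LHS = ln(25) ≈ 3.219, RHS = ln(5)² ≈ 2.59), but it's lexicographically larger.

Answer: (a, b) = (1, 2)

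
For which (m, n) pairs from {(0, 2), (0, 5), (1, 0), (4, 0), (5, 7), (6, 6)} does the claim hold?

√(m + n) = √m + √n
Testing each pair:
(0, 2): LHS = √(2) ≈ 1.414, RHS = √(2) ≈ 1.414 → holds
(0, 5): LHS = √(5) ≈ 2.236, RHS = √(5) ≈ 2.236 → holds
(1, 0): LHS = 1, RHS = 1 → holds
(4, 0): LHS = 2, RHS = 2 → holds
(5, 7): LHS = 2·√(3) ≈ 3.464, RHS = √(5) + √(7) ≈ 4.882 → fails
(6, 6): LHS = 2·√(3) ≈ 3.464, RHS = 2·√(6) ≈ 4.899 → fails

4 of 6 pairs satisfy the claim.

Answer: (0, 2), (0, 5), (1, 0), (4, 0)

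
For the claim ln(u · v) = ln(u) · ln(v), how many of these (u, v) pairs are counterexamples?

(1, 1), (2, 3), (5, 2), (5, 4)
3

Testing each pair:
(1, 1): LHS = 0, RHS = 0 → satisfies claim
(2, 3): LHS = ln(6) ≈ 1.792, RHS = ln(2)·ln(3) ≈ 0.7615 → counterexample
(5, 2): LHS = ln(10) ≈ 2.303, RHS = ln(2)·ln(5) ≈ 1.116 → counterexample
(5, 4): LHS = ln(20) ≈ 2.996, RHS = ln(4)·ln(5) ≈ 2.231 → counterexample

That makes 3 counterexamples.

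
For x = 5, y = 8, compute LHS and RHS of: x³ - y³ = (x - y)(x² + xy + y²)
LHS = 5³ - 8³ = -387
RHS = (5 - 8)(5² + 5·8 + 8²) = -387

LHS = RHS: the two sides agree.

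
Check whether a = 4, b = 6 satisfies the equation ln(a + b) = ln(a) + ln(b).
Substituting a = 4, b = 6:

LHS = ln(4 + 6) = ln(10) ≈ 2.303
RHS = ln(4) + ln(6) ≈ 3.178

LHS ≠ RHS, so the equation does not hold at this point.

Answer: Fails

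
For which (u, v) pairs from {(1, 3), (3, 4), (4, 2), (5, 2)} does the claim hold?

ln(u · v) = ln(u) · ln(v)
Testing each pair:
(1, 3): LHS = ln(3) ≈ 1.099, RHS = 0 → fails
(3, 4): LHS = ln(12) ≈ 2.485, RHS = ln(3)·ln(4) ≈ 1.523 → fails
(4, 2): LHS = ln(8) ≈ 2.079, RHS = ln(2)·ln(4) ≈ 0.9609 → fails
(5, 2): LHS = ln(10) ≈ 2.303, RHS = ln(2)·ln(5) ≈ 1.116 → fails

No pair satisfies the claim.

Answer: None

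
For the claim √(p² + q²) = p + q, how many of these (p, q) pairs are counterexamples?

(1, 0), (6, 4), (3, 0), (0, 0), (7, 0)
Testing each pair:
(1, 0): LHS = 1, RHS = 1 → satisfies claim
(6, 4): LHS = 2·√(13) ≈ 7.211, RHS = 10 → counterexample
(3, 0): LHS = 3, RHS = 3 → satisfies claim
(0, 0): LHS = 0, RHS = 0 → satisfies claim
(7, 0): LHS = 7, RHS = 7 → satisfies claim

That makes 1 counterexample.

Answer: 1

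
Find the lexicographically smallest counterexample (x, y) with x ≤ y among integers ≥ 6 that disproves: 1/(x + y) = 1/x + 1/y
Substituting (6, 6) into the claim:
LHS = 1/(6 + 6) = 1/12
RHS = 1/6 + 1/6 = 1/3

Since LHS ≠ RHS, this pair disproves the claim, and no lexicographically smaller pair (x ≤ y, integers ≥ 6) does.

For instance (6, 7) is also a counterexample (LHS = 1/13, RHS = 13/42), but it's lexicographically larger.

Answer: (x, y) = (6, 6)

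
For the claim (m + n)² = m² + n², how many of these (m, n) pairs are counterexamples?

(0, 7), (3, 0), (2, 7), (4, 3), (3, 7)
Testing each pair:
(0, 7): LHS = 49, RHS = 49 → satisfies claim
(3, 0): LHS = 9, RHS = 9 → satisfies claim
(2, 7): LHS = 81, RHS = 53 → counterexample
(4, 3): LHS = 49, RHS = 25 → counterexample
(3, 7): LHS = 100, RHS = 58 → counterexample

That makes 3 counterexamples.

Answer: 3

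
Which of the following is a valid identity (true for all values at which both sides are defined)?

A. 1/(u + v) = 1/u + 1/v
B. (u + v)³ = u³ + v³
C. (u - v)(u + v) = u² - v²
A: fails at (2, 4) — LHS = 1/6, RHS = 3/4.
B: fails at (4, 5) — LHS = 729, RHS = 189.
C: holds — e.g. at (4, 4), both sides equal 0.

Answer: C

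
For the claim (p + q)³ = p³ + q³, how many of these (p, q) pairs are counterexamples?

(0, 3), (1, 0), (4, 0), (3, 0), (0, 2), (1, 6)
Testing each pair:
(0, 3): LHS = 27, RHS = 27 → satisfies claim
(1, 0): LHS = 1, RHS = 1 → satisfies claim
(4, 0): LHS = 64, RHS = 64 → satisfies claim
(3, 0): LHS = 27, RHS = 27 → satisfies claim
(0, 2): LHS = 8, RHS = 8 → satisfies claim
(1, 6): LHS = 343, RHS = 217 → counterexample

That makes 1 counterexample.

Answer: 1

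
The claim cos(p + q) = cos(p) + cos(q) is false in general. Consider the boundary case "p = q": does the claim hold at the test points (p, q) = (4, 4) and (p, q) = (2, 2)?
No, fails at both test points

At (4, 4): LHS = cos(8) ≈ -0.1455 ≠ RHS = 2·cos(4) ≈ -1.307
At (2, 2): LHS = cos(4) ≈ -0.6536 ≠ RHS = 2·cos(2) ≈ -0.8323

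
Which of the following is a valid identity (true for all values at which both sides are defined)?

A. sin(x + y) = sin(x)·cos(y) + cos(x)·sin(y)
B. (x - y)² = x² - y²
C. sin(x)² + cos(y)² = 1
A

A: holds — e.g. at (1, 5), both sides equal sin(6) ≈ -0.2794.
B: fails at (3, 5) — LHS = 4, RHS = -16.
C: fails at (3, 7) — LHS = sin(3)² + cos(7)² ≈ 0.5883, RHS = 1.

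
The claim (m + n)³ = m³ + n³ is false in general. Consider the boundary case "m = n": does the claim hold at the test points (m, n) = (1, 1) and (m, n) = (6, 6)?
At (1, 1): LHS = 8 ≠ RHS = 2
At (6, 6): LHS = 1728 ≠ RHS = 432

Answer: No, fails at both test points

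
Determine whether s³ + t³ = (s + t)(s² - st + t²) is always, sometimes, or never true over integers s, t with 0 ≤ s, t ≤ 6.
The identity holds for every pair in the range. For instance at (s, t) = (6, 4): both sides equal 280.

Answer: Always true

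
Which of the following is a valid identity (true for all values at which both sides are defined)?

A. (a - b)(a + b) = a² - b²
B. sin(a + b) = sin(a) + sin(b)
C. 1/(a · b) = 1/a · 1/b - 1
A

A: holds — e.g. at (6, 7), both sides equal -13.
B: fails at (1, 2) — LHS = sin(3) ≈ 0.1411, RHS = sin(1) + sin(2) ≈ 1.751.
C: fails at (1, 4) — LHS = 1/4, RHS = -3/4.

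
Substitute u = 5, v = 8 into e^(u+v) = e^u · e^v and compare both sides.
LHS = e^(5+8) = e^13 ≈ 442413.4
RHS = e^5 · e^8 = e^13 ≈ 442413.4

LHS = RHS: the two sides agree.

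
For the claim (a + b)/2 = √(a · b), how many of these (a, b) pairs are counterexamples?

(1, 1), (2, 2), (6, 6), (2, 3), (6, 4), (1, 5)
3

Testing each pair:
(1, 1): LHS = 1, RHS = 1 → satisfies claim
(2, 2): LHS = 2, RHS = 2 → satisfies claim
(6, 6): LHS = 6, RHS = 6 → satisfies claim
(2, 3): LHS = 5/2, RHS = √(6) ≈ 2.449 → counterexample
(6, 4): LHS = 5, RHS = 2·√(6) ≈ 4.899 → counterexample
(1, 5): LHS = 3, RHS = √(5) ≈ 2.236 → counterexample

That makes 3 counterexamples.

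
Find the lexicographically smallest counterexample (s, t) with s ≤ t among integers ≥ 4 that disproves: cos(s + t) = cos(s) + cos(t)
Substituting (4, 4) into the claim:
LHS = cos(4 + 4) = cos(8) ≈ -0.1455
RHS = cos(4) + cos(4) = 2·cos(4) ≈ -1.307

Since LHS ≠ RHS, this pair disproves the claim, and no lexicographically smaller pair (s ≤ t, integers ≥ 4) does.

For instance (5, 11) is also a counterexample (LHS = cos(16) ≈ -0.9577, RHS = cos(11) + cos(5) ≈ 0.2881), but it's lexicographically larger.

Answer: (s, t) = (4, 4)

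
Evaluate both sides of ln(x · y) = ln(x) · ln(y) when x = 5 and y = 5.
LHS = ln(5 · 5) = ln(25) ≈ 3.219
RHS = ln(5) · ln(5) = ln(5)² ≈ 2.59

LHS ≠ RHS (they differ by about 0.6286), so the equation does not hold here.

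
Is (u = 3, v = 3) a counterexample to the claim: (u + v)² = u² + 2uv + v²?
No

Substituting u = 3, v = 3:
LHS = (3 + 3)² = 36
RHS = 3² + 2·3·3 + 3² = 36

The sides agree, so this pair does not disprove the claim.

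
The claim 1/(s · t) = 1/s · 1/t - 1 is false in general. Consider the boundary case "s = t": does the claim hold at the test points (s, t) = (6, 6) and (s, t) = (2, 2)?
No, fails at both test points

At (6, 6): LHS = 1/36 ≠ RHS = -35/36
At (2, 2): LHS = 1/4 ≠ RHS = -3/4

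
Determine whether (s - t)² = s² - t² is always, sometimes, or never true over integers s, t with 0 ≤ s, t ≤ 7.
Sometimes true

It holds at (s, t) = (1, 0) (both sides equal 1), but fails at (s, t) = (5, 7) (LHS = 4, RHS = -24).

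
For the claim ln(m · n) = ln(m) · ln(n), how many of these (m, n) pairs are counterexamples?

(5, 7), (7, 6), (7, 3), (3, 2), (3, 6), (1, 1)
5

Testing each pair:
(5, 7): LHS = ln(35) ≈ 3.555, RHS = ln(5)·ln(7) ≈ 3.132 → counterexample
(7, 6): LHS = ln(42) ≈ 3.738, RHS = ln(6)·ln(7) ≈ 3.487 → counterexample
(7, 3): LHS = ln(21) ≈ 3.045, RHS = ln(3)·ln(7) ≈ 2.138 → counterexample
(3, 2): LHS = ln(6) ≈ 1.792, RHS = ln(2)·ln(3) ≈ 0.7615 → counterexample
(3, 6): LHS = ln(18) ≈ 2.89, RHS = ln(3)·ln(6) ≈ 1.968 → counterexample
(1, 1): LHS = 0, RHS = 0 → satisfies claim

That makes 5 counterexamples.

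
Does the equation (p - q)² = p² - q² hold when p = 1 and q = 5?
Substituting p = 1, q = 5:

LHS = (1 - 5)² = 16
RHS = 1² - 5² = -24

LHS ≠ RHS, so the equation does not hold at this point.

Answer: Fails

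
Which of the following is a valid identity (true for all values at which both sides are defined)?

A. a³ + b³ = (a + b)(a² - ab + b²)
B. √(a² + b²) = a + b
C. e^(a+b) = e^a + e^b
A: holds — e.g. at (3, 7), both sides equal 370.
B: fails at (2, 2) — LHS = 2·√(2) ≈ 2.828, RHS = 4.
C: fails at (1, 2) — LHS = e^3 ≈ 20.09, RHS = e + e^2 ≈ 10.11.

Answer: A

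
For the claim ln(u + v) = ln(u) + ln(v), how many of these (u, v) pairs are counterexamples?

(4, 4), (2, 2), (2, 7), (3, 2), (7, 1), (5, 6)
Testing each pair:
(4, 4): LHS = ln(8) ≈ 2.079, RHS = 2·ln(4) ≈ 2.773 → counterexample
(2, 2): LHS = ln(4) ≈ 1.386, RHS = 2·ln(2) ≈ 1.386 → satisfies claim
(2, 7): LHS = ln(9) ≈ 2.197, RHS = ln(2) + ln(7) ≈ 2.639 → counterexample
(3, 2): LHS = ln(5) ≈ 1.609, RHS = ln(2) + ln(3) ≈ 1.792 → counterexample
(7, 1): LHS = ln(8) ≈ 2.079, RHS = ln(7) ≈ 1.946 → counterexample
(5, 6): LHS = ln(11) ≈ 2.398, RHS = ln(5) + ln(6) ≈ 3.401 → counterexample

That makes 5 counterexamples.

Answer: 5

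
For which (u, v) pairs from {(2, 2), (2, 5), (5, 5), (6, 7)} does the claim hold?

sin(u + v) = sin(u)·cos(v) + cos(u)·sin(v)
All pairs

Testing each pair:
(2, 2): LHS = sin(4) ≈ -0.7568, RHS = 2·sin(2)·cos(2) ≈ -0.7568 → holds
(2, 5): LHS = sin(7) ≈ 0.657, RHS = sin(2)·cos(5) + sin(5)·cos(2) ≈ 0.657 → holds
(5, 5): LHS = sin(10) ≈ -0.544, RHS = 2·sin(5)·cos(5) ≈ -0.544 → holds
(6, 7): LHS = sin(13) ≈ 0.4202, RHS = sin(6)·cos(7) + sin(7)·cos(6) ≈ 0.4202 → holds

Every pair satisfies the claim.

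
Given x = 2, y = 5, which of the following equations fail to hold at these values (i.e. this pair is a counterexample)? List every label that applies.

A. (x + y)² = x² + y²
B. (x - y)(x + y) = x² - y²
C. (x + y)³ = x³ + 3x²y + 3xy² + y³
A

Evaluating each claim at the given values:
A. LHS = 49, RHS = 29 → fails here (LHS ≠ RHS)
B. LHS = -21, RHS = -21 → holds here (LHS = RHS)
C. LHS = 343, RHS = 343 → holds here (LHS = RHS)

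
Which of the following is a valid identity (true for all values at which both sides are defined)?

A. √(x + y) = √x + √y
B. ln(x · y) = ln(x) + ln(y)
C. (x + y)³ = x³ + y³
A: fails at (5, 5) — LHS = √(10) ≈ 3.162, RHS = 2·√(5) ≈ 4.472.
B: holds — e.g. at (2, 4), both sides equal ln(8) ≈ 2.079.
C: fails at (6, 7) — LHS = 2197, RHS = 559.

Answer: B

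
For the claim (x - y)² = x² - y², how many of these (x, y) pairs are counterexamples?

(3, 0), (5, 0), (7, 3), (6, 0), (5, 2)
2

Testing each pair:
(3, 0): LHS = 9, RHS = 9 → satisfies claim
(5, 0): LHS = 25, RHS = 25 → satisfies claim
(7, 3): LHS = 16, RHS = 40 → counterexample
(6, 0): LHS = 36, RHS = 36 → satisfies claim
(5, 2): LHS = 9, RHS = 21 → counterexample

That makes 2 counterexamples.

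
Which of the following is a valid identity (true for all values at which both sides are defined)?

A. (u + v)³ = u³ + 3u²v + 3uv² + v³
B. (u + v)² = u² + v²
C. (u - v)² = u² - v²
A

A: holds — e.g. at (1, 4), both sides equal 125.
B: fails at (2, 4) — LHS = 36, RHS = 20.
C: fails at (1, 4) — LHS = 9, RHS = -15.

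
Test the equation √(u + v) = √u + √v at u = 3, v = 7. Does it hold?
Substituting u = 3, v = 7:

LHS = √(3 + 7) = √(10) ≈ 3.162
RHS = √3 + √7 = √(3) + √(7) ≈ 4.378

LHS ≠ RHS, so the equation does not hold at this point.

Answer: Fails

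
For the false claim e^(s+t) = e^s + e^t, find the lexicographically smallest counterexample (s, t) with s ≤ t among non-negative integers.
(s, t) = (0, 0)

Substituting (0, 0) into the claim:
LHS = e^(0+0) = 1
RHS = e^0 + e^0 = 2

Since LHS ≠ RHS, this pair disproves the claim, and no lexicographically smaller pair (s ≤ t, non-negative integers) does.

For instance (2, 4) is also a counterexample (LHS = e^6 ≈ 403.4, RHS = e^2 + e^4 ≈ 61.99), but it's lexicographically larger.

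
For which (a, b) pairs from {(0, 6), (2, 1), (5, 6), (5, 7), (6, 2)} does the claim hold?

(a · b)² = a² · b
Testing each pair:
(0, 6): LHS = 0, RHS = 0 → holds
(2, 1): LHS = 4, RHS = 4 → holds
(5, 6): LHS = 900, RHS = 150 → fails
(5, 7): LHS = 1225, RHS = 175 → fails
(6, 2): LHS = 144, RHS = 72 → fails

2 of 5 pairs satisfy the claim.

Answer: (0, 6), (2, 1)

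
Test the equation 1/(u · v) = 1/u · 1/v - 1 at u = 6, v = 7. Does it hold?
Substituting u = 6, v = 7:

LHS = 1/(6 · 7) = 1/42
RHS = 1/6 · 1/7 - 1 = -41/42

LHS ≠ RHS, so the equation does not hold at this point.

Answer: Fails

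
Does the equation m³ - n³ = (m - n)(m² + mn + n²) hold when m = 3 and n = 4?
Holds

Substituting m = 3, n = 4:

LHS = 3³ - 4³ = -37
RHS = (3 - 4)(3² + 3·4 + 4²) = -37

LHS = RHS, so the equation holds at this point.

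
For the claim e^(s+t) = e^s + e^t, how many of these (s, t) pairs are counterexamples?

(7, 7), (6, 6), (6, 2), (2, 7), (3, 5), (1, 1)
6

Testing each pair:
(7, 7): LHS = e^14 ≈ 1202604.3, RHS = 2·e^7 ≈ 2193 → counterexample
(6, 6): LHS = e^12 ≈ 162754.8, RHS = 2·e^6 ≈ 806.9 → counterexample
(6, 2): LHS = e^8 ≈ 2981, RHS = e^2 + e^6 ≈ 410.8 → counterexample
(2, 7): LHS = e^9 ≈ 8103, RHS = e^2 + e^7 ≈ 1104 → counterexample
(3, 5): LHS = e^8 ≈ 2981, RHS = e^3 + e^5 ≈ 168.5 → counterexample
(1, 1): LHS = e^2 ≈ 7.389, RHS = 2·e ≈ 5.437 → counterexample

That makes 6 counterexamples.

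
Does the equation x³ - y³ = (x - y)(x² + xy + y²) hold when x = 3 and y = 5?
Holds

Substituting x = 3, y = 5:

LHS = 3³ - 5³ = -98
RHS = (3 - 5)(3² + 3·5 + 5²) = -98

LHS = RHS, so the equation holds at this point.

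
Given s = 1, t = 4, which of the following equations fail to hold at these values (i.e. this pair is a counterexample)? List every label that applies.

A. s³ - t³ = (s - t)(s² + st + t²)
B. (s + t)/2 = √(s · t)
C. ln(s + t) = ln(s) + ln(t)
B, C

Evaluating each claim at the given values:
A. LHS = -63, RHS = -63 → holds here (LHS = RHS)
B. LHS = 5/2, RHS = 2 → fails here (LHS ≠ RHS)
C. LHS = ln(5) ≈ 1.609, RHS = ln(4) ≈ 1.386 → fails here (LHS ≠ RHS)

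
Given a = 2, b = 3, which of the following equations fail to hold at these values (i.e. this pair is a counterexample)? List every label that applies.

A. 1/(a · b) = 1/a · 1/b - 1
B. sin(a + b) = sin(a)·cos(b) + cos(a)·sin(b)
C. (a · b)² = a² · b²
A

Evaluating each claim at the given values:
A. LHS = 1/6, RHS = -5/6 → fails here (LHS ≠ RHS)
B. LHS = sin(5) ≈ -0.9589, RHS = sin(2)·cos(3) + sin(3)·cos(2) ≈ -0.9589 → holds here (LHS = RHS)
C. LHS = 36, RHS = 36 → holds here (LHS = RHS)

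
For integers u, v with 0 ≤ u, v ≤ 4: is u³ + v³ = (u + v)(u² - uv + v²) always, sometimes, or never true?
Always true

The identity holds for every pair in the range. For instance at (u, v) = (0, 0): both sides equal 0.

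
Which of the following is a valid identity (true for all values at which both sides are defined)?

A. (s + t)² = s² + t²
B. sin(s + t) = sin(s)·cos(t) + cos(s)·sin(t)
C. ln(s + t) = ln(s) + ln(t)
B

A: fails at (1, 5) — LHS = 36, RHS = 26.
B: holds — e.g. at (4, 6), both sides equal sin(10) ≈ -0.544.
C: fails at (2, 4) — LHS = ln(6) ≈ 1.792, RHS = ln(2) + ln(4) ≈ 2.079.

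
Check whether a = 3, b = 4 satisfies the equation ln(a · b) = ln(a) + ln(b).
Substituting a = 3, b = 4:

LHS = ln(3 · 4) = ln(12) ≈ 2.485
RHS = ln(3) + ln(4) ≈ 2.485

LHS = RHS, so the equation holds at this point.

Answer: Holds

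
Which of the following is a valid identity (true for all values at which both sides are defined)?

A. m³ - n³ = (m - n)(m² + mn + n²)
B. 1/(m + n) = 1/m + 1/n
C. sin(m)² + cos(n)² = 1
A

A: holds — e.g. at (2, 5), both sides equal -117.
B: fails at (2, 4) — LHS = 1/6, RHS = 3/4.
C: fails at (1, 4) — LHS = cos(4)² + sin(1)² ≈ 1.135, RHS = 1.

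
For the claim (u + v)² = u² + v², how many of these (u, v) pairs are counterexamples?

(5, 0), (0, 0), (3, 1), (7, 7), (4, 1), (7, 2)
4

Testing each pair:
(5, 0): LHS = 25, RHS = 25 → satisfies claim
(0, 0): LHS = 0, RHS = 0 → satisfies claim
(3, 1): LHS = 16, RHS = 10 → counterexample
(7, 7): LHS = 196, RHS = 98 → counterexample
(4, 1): LHS = 25, RHS = 17 → counterexample
(7, 2): LHS = 81, RHS = 53 → counterexample

That makes 4 counterexamples.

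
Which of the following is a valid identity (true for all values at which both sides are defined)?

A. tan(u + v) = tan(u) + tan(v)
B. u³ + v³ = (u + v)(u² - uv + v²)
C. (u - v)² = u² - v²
A: fails at (3, 7) — LHS = tan(10) ≈ 0.6484, RHS = tan(3) + tan(7) ≈ 0.7289.
B: holds — e.g. at (1, 2), both sides equal 9.
C: fails at (2, 4) — LHS = 4, RHS = -12.

Answer: B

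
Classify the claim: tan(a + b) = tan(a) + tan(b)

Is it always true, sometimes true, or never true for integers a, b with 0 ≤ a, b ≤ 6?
It holds at (a, b) = (5, 0) (both sides equal tan(5) ≈ -3.381), but fails at (a, b) = (6, 4) (LHS = tan(10) ≈ 0.6484, RHS = tan(6) + tan(4) ≈ 0.8668).

Answer: Sometimes true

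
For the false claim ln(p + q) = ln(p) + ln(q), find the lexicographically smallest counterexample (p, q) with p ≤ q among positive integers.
(p, q) = (1, 1)

Substituting (1, 1) into the claim:
LHS = ln(1 + 1) = ln(2) ≈ 0.6931
RHS = ln(1) + ln(1) = 0

Since LHS ≠ RHS, this pair disproves the claim, and no lexicographically smaller pair (p ≤ q, positive integers) does.

For instance (5, 6) is also a counterexample (LHS = ln(11) ≈ 2.398, RHS = ln(5) + ln(6) ≈ 3.401), but it's lexicographically larger.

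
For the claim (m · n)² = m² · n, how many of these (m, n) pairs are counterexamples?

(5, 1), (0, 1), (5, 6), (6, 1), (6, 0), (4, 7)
2

Testing each pair:
(5, 1): LHS = 25, RHS = 25 → satisfies claim
(0, 1): LHS = 0, RHS = 0 → satisfies claim
(5, 6): LHS = 900, RHS = 150 → counterexample
(6, 1): LHS = 36, RHS = 36 → satisfies claim
(6, 0): LHS = 0, RHS = 0 → satisfies claim
(4, 7): LHS = 784, RHS = 112 → counterexample

That makes 2 counterexamples.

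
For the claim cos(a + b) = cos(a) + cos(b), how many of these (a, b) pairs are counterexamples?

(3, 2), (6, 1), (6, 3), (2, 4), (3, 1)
5

Testing each pair:
(3, 2): LHS = cos(5) ≈ 0.2837, RHS = cos(3) + cos(2) ≈ -1.406 → counterexample
(6, 1): LHS = cos(7) ≈ 0.7539, RHS = cos(1) + cos(6) ≈ 1.5 → counterexample
(6, 3): LHS = cos(9) ≈ -0.9111, RHS = cos(3) + cos(6) ≈ -0.02982 → counterexample
(2, 4): LHS = cos(6) ≈ 0.9602, RHS = cos(4) + cos(2) ≈ -1.07 → counterexample
(3, 1): LHS = cos(4) ≈ -0.6536, RHS = cos(3) + cos(1) ≈ -0.4497 → counterexample

That makes 5 counterexamples.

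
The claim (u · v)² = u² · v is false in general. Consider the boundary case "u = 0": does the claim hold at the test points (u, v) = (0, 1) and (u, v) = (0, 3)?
Yes, holds at both test points

At (0, 1): LHS = 0, RHS = 0 → equal
At (0, 3): LHS = 0, RHS = 0 → equal

So the claim does hold at both of these boundary points, even though it is not an identity.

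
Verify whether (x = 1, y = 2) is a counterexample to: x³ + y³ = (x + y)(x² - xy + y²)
No

Substituting x = 1, y = 2:
LHS = 1³ + 2³ = 9
RHS = (1 + 2)(1² - 1·2 + 2²) = 9

The sides agree, so this pair does not disprove the claim.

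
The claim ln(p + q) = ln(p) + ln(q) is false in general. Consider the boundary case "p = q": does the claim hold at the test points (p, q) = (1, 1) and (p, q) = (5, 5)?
No, fails at both test points

At (1, 1): LHS = ln(2) ≈ 0.6931 ≠ RHS = 0
At (5, 5): LHS = ln(10) ≈ 2.303 ≠ RHS = 2·ln(5) ≈ 3.219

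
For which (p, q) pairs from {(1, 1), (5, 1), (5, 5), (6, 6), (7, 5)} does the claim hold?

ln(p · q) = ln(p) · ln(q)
(1, 1)

Testing each pair:
(1, 1): LHS = 0, RHS = 0 → holds
(5, 1): LHS = ln(5) ≈ 1.609, RHS = 0 → fails
(5, 5): LHS = ln(25) ≈ 3.219, RHS = ln(5)² ≈ 2.59 → fails
(6, 6): LHS = ln(36) ≈ 3.584, RHS = ln(6)² ≈ 3.21 → fails
(7, 5): LHS = ln(35) ≈ 3.555, RHS = ln(5)·ln(7) ≈ 3.132 → fails

1 of 5 pairs satisfies the claim.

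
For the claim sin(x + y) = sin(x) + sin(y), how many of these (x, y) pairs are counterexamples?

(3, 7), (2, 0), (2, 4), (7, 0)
Testing each pair:
(3, 7): LHS = sin(10) ≈ -0.544, RHS = sin(3) + sin(7) ≈ 0.7981 → counterexample
(2, 0): LHS = sin(2) ≈ 0.9093, RHS = sin(2) ≈ 0.9093 → satisfies claim
(2, 4): LHS = sin(6) ≈ -0.2794, RHS = sin(4) + sin(2) ≈ 0.1525 → counterexample
(7, 0): LHS = sin(7) ≈ 0.657, RHS = sin(7) ≈ 0.657 → satisfies claim

That makes 2 counterexamples.

Answer: 2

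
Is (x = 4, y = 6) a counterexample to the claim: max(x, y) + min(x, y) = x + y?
No

Substituting x = 4, y = 6:
LHS = max(4, 6) + min(4, 6) = 10
RHS = 4 + 6 = 10

The sides agree, so this pair does not disprove the claim.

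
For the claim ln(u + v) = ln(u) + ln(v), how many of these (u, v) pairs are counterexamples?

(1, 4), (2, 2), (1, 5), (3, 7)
Testing each pair:
(1, 4): LHS = ln(5) ≈ 1.609, RHS = ln(4) ≈ 1.386 → counterexample
(2, 2): LHS = ln(4) ≈ 1.386, RHS = 2·ln(2) ≈ 1.386 → satisfies claim
(1, 5): LHS = ln(6) ≈ 1.792, RHS = ln(5) ≈ 1.609 → counterexample
(3, 7): LHS = ln(10) ≈ 2.303, RHS = ln(3) + ln(7) ≈ 3.045 → counterexample

That makes 3 counterexamples.

Answer: 3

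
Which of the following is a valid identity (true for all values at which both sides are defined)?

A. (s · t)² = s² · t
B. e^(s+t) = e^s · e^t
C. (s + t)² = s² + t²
B

A: fails at (3, 7) — LHS = 441, RHS = 63.
B: holds — e.g. at (2, 7), both sides equal e^9 ≈ 8103.
C: fails at (2, 5) — LHS = 49, RHS = 29.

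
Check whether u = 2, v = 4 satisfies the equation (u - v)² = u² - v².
Substituting u = 2, v = 4:

LHS = (2 - 4)² = 4
RHS = 2² - 4² = -12

LHS ≠ RHS, so the equation does not hold at this point.

Answer: Fails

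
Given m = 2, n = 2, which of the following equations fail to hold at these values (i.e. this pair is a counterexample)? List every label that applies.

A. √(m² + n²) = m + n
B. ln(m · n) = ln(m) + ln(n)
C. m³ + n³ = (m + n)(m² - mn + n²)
A

Evaluating each claim at the given values:
A. LHS = 2·√(2) ≈ 2.828, RHS = 4 → fails here (LHS ≠ RHS)
B. LHS = ln(4) ≈ 1.386, RHS = 2·ln(2) ≈ 1.386 → holds here (LHS = RHS)
C. LHS = 16, RHS = 16 → holds here (LHS = RHS)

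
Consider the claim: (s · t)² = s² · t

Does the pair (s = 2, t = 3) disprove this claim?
Substituting s = 2, t = 3:
LHS = (2 · 3)² = 36
RHS = 2² · 3 = 12

Since LHS ≠ RHS, this pair disproves the claim.

Answer: Yes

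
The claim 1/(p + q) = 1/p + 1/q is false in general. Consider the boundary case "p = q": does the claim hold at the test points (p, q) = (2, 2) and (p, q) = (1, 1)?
No, fails at both test points

At (2, 2): LHS = 1/4 ≠ RHS = 1
At (1, 1): LHS = 1/2 ≠ RHS = 2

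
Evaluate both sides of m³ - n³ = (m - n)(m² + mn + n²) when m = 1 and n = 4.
LHS = 1³ - 4³ = -63
RHS = (1 - 4)(1² + 1·4 + 4²) = -63

LHS = RHS: the two sides agree.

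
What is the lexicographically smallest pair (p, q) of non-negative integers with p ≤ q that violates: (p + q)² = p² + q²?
(p, q) = (1, 1)

At (0, 4): both sides equal 16, so it holds there.

Substituting (1, 1) into the claim:
LHS = (1 + 1)² = 4
RHS = 1² + 1² = 2

Since LHS ≠ RHS, this pair disproves the claim, and no lexicographically smaller pair (p ≤ q, non-negative integers) does.

For instance (7, 7) is also a counterexample (LHS = 196, RHS = 98), but it's lexicographically larger.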